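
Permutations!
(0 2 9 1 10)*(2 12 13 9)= [12, 10, 2, 3, 4, 5, 6, 7, 8, 1, 0, 11, 13, 9]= (0 12 13 9 1 10)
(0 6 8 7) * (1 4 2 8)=(0 6 1 4 2 8 7)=[6, 4, 8, 3, 2, 5, 1, 0, 7]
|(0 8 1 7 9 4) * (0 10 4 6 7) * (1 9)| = |(0 8 9 6 7 1)(4 10)| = 6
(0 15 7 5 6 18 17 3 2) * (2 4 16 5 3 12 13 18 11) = (0 15 7 3 4 16 5 6 11 2)(12 13 18 17) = [15, 1, 0, 4, 16, 6, 11, 3, 8, 9, 10, 2, 13, 18, 14, 7, 5, 12, 17]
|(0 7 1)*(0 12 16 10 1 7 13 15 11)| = 4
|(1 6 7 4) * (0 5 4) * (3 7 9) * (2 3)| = |(0 5 4 1 6 9 2 3 7)| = 9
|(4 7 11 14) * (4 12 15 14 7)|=|(7 11)(12 15 14)|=6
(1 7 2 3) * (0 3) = (0 3 1 7 2) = [3, 7, 0, 1, 4, 5, 6, 2]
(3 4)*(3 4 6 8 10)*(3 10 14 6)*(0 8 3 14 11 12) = [8, 1, 2, 14, 4, 5, 3, 7, 11, 9, 10, 12, 0, 13, 6] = (0 8 11 12)(3 14 6)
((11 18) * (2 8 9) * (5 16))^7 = ((2 8 9)(5 16)(11 18))^7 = (2 8 9)(5 16)(11 18)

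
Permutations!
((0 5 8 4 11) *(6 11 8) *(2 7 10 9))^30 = (0 6)(2 10)(5 11)(7 9)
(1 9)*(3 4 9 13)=[0, 13, 2, 4, 9, 5, 6, 7, 8, 1, 10, 11, 12, 3]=(1 13 3 4 9)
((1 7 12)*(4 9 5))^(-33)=((1 7 12)(4 9 5))^(-33)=(12)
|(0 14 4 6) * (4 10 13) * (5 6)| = 7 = |(0 14 10 13 4 5 6)|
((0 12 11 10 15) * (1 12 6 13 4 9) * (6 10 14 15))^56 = (0 10 6 13 4 9 1 12 11 14 15)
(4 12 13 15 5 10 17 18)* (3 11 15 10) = (3 11 15 5)(4 12 13 10 17 18) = [0, 1, 2, 11, 12, 3, 6, 7, 8, 9, 17, 15, 13, 10, 14, 5, 16, 18, 4]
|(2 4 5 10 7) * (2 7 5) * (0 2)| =|(0 2 4)(5 10)| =6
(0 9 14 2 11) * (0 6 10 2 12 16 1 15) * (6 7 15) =(0 9 14 12 16 1 6 10 2 11 7 15) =[9, 6, 11, 3, 4, 5, 10, 15, 8, 14, 2, 7, 16, 13, 12, 0, 1]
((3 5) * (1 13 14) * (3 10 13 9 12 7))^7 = (1 13 5 7 9 14 10 3 12)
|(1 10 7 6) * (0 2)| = |(0 2)(1 10 7 6)| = 4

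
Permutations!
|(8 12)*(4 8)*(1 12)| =|(1 12 4 8)| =4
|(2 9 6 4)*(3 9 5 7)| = |(2 5 7 3 9 6 4)| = 7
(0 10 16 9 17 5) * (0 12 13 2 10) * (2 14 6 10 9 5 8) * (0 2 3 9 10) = (0 2 10 16 5 12 13 14 6)(3 9 17 8) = [2, 1, 10, 9, 4, 12, 0, 7, 3, 17, 16, 11, 13, 14, 6, 15, 5, 8]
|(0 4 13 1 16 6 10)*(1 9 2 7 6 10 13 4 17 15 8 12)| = 40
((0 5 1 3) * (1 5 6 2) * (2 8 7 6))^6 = ((0 2 1 3)(6 8 7))^6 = (8)(0 1)(2 3)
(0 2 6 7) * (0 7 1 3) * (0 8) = [2, 3, 6, 8, 4, 5, 1, 7, 0] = (0 2 6 1 3 8)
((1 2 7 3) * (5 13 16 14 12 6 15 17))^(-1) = (1 3 7 2)(5 17 15 6 12 14 16 13)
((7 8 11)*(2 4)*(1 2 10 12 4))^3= (12)(1 2)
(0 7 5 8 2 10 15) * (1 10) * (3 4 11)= (0 7 5 8 2 1 10 15)(3 4 11)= [7, 10, 1, 4, 11, 8, 6, 5, 2, 9, 15, 3, 12, 13, 14, 0]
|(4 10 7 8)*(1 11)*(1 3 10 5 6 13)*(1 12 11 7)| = |(1 7 8 4 5 6 13 12 11 3 10)| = 11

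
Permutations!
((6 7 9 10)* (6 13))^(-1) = (6 13 10 9 7)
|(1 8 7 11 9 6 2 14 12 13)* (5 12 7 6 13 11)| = |(1 8 6 2 14 7 5 12 11 9 13)| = 11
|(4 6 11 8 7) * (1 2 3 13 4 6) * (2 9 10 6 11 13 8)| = |(1 9 10 6 13 4)(2 3 8 7 11)| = 30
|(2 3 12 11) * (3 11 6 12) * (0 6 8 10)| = |(0 6 12 8 10)(2 11)| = 10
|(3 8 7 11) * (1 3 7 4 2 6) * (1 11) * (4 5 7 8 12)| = |(1 3 12 4 2 6 11 8 5 7)| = 10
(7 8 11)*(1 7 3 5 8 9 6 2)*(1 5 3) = (1 7 9 6 2 5 8 11) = [0, 7, 5, 3, 4, 8, 2, 9, 11, 6, 10, 1]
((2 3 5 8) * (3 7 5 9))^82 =(9)(2 5)(7 8)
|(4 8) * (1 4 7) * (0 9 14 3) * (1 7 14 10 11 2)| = 10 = |(0 9 10 11 2 1 4 8 14 3)|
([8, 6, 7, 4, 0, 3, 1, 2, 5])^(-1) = (0 4 3 5 8)(1 6)(2 7)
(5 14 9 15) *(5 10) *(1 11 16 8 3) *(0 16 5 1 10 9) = (0 16 8 3 10 1 11 5 14)(9 15) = [16, 11, 2, 10, 4, 14, 6, 7, 3, 15, 1, 5, 12, 13, 0, 9, 8]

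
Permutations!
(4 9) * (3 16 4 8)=(3 16 4 9 8)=[0, 1, 2, 16, 9, 5, 6, 7, 3, 8, 10, 11, 12, 13, 14, 15, 4]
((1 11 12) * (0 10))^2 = (1 12 11)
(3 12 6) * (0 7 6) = (0 7 6 3 12) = [7, 1, 2, 12, 4, 5, 3, 6, 8, 9, 10, 11, 0]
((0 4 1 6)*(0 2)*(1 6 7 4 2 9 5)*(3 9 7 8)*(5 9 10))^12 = (1 3 5 8 10)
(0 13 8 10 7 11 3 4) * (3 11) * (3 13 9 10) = (0 9 10 7 13 8 3 4) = [9, 1, 2, 4, 0, 5, 6, 13, 3, 10, 7, 11, 12, 8]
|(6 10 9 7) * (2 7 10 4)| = 4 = |(2 7 6 4)(9 10)|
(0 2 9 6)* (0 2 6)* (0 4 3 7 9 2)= (0 6)(3 7 9 4)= [6, 1, 2, 7, 3, 5, 0, 9, 8, 4]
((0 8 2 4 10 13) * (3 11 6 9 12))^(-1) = ((0 8 2 4 10 13)(3 11 6 9 12))^(-1) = (0 13 10 4 2 8)(3 12 9 6 11)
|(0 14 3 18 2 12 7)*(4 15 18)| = |(0 14 3 4 15 18 2 12 7)| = 9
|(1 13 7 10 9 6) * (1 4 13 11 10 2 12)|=|(1 11 10 9 6 4 13 7 2 12)|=10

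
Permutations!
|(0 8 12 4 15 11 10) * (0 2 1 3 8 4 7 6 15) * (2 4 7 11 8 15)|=|(0 7 6 2 1 3 15 8 12 11 10 4)|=12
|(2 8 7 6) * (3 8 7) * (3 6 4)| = 6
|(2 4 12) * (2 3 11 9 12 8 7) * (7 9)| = |(2 4 8 9 12 3 11 7)| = 8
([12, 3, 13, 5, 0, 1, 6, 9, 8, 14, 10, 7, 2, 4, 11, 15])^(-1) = (15)(0 4 13 2 12)(1 5 3)(7 11 14 9)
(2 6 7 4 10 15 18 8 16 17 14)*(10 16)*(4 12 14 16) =(2 6 7 12 14)(8 10 15 18)(16 17) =[0, 1, 6, 3, 4, 5, 7, 12, 10, 9, 15, 11, 14, 13, 2, 18, 17, 16, 8]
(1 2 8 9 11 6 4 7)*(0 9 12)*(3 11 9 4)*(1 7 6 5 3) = (0 4 6 1 2 8 12)(3 11 5) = [4, 2, 8, 11, 6, 3, 1, 7, 12, 9, 10, 5, 0]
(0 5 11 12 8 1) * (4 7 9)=[5, 0, 2, 3, 7, 11, 6, 9, 1, 4, 10, 12, 8]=(0 5 11 12 8 1)(4 7 9)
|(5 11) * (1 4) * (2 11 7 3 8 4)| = 8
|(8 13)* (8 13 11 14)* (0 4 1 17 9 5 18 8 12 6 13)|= |(0 4 1 17 9 5 18 8 11 14 12 6 13)|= 13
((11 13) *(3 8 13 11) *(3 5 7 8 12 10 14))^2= ((3 12 10 14)(5 7 8 13))^2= (3 10)(5 8)(7 13)(12 14)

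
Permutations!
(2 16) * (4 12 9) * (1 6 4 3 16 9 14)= (1 6 4 12 14)(2 9 3 16)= [0, 6, 9, 16, 12, 5, 4, 7, 8, 3, 10, 11, 14, 13, 1, 15, 2]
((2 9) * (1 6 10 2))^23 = ((1 6 10 2 9))^23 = (1 2 6 9 10)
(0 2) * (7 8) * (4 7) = (0 2)(4 7 8) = [2, 1, 0, 3, 7, 5, 6, 8, 4]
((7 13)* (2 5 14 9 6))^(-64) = (2 5 14 9 6)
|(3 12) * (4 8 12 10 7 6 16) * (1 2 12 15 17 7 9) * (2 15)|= |(1 15 17 7 6 16 4 8 2 12 3 10 9)|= 13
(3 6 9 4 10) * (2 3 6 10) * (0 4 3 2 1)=(0 4 1)(3 10 6 9)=[4, 0, 2, 10, 1, 5, 9, 7, 8, 3, 6]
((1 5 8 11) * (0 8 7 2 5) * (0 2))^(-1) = ((0 8 11 1 2 5 7))^(-1) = (0 7 5 2 1 11 8)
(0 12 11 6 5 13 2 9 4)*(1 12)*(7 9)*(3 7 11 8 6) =(0 1 12 8 6 5 13 2 11 3 7 9 4) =[1, 12, 11, 7, 0, 13, 5, 9, 6, 4, 10, 3, 8, 2]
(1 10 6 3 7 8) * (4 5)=(1 10 6 3 7 8)(4 5)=[0, 10, 2, 7, 5, 4, 3, 8, 1, 9, 6]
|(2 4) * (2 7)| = |(2 4 7)| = 3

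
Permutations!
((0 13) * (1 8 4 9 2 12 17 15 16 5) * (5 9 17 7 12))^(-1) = (0 13)(1 5 2 9 16 15 17 4 8)(7 12)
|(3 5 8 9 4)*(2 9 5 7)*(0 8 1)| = 20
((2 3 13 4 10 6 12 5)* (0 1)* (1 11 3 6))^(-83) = (0 11 3 13 4 10 1)(2 6 12 5)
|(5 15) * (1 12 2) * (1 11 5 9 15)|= 10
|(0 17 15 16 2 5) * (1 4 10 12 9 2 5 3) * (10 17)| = |(0 10 12 9 2 3 1 4 17 15 16 5)| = 12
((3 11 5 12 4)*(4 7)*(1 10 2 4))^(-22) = (1 11 10 5 2 12 4 7 3)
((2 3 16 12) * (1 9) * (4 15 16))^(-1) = ((1 9)(2 3 4 15 16 12))^(-1) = (1 9)(2 12 16 15 4 3)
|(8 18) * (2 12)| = 2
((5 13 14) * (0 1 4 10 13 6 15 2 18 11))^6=(0 5)(1 6)(2 10)(4 15)(11 14)(13 18)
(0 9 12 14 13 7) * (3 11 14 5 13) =(0 9 12 5 13 7)(3 11 14) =[9, 1, 2, 11, 4, 13, 6, 0, 8, 12, 10, 14, 5, 7, 3]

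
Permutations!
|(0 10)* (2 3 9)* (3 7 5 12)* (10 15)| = 6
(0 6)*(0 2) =(0 6 2) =[6, 1, 0, 3, 4, 5, 2]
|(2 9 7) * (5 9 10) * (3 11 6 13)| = 20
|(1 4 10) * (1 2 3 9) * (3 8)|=7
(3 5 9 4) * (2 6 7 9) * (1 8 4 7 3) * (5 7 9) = (9)(1 8 4)(2 6 3 7 5) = [0, 8, 6, 7, 1, 2, 3, 5, 4, 9]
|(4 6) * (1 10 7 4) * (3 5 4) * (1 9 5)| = |(1 10 7 3)(4 6 9 5)| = 4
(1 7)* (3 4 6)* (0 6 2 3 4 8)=(0 6 4 2 3 8)(1 7)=[6, 7, 3, 8, 2, 5, 4, 1, 0]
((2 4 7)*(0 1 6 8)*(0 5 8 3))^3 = ((0 1 6 3)(2 4 7)(5 8))^3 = (0 3 6 1)(5 8)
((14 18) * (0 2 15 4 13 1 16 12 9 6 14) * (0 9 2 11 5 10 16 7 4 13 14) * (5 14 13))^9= ((0 11 14 18 9 6)(1 7 4 13)(2 15 5 10 16 12))^9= (0 18)(1 7 4 13)(2 10)(5 12)(6 14)(9 11)(15 16)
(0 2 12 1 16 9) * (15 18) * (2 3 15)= [3, 16, 12, 15, 4, 5, 6, 7, 8, 0, 10, 11, 1, 13, 14, 18, 9, 17, 2]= (0 3 15 18 2 12 1 16 9)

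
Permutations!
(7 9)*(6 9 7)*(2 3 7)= (2 3 7)(6 9)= [0, 1, 3, 7, 4, 5, 9, 2, 8, 6]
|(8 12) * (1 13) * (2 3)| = |(1 13)(2 3)(8 12)| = 2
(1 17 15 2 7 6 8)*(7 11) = (1 17 15 2 11 7 6 8) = [0, 17, 11, 3, 4, 5, 8, 6, 1, 9, 10, 7, 12, 13, 14, 2, 16, 15]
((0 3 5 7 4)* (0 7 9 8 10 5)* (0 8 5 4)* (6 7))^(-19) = (0 8 4 7 3 10 6)(5 9)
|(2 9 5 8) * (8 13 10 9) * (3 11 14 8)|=20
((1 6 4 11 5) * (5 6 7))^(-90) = ((1 7 5)(4 11 6))^(-90) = (11)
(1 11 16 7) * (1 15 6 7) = (1 11 16)(6 7 15) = [0, 11, 2, 3, 4, 5, 7, 15, 8, 9, 10, 16, 12, 13, 14, 6, 1]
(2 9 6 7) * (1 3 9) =(1 3 9 6 7 2) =[0, 3, 1, 9, 4, 5, 7, 2, 8, 6]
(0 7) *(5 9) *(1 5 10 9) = [7, 5, 2, 3, 4, 1, 6, 0, 8, 10, 9] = (0 7)(1 5)(9 10)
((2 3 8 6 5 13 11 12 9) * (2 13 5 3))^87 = (9 12 11 13)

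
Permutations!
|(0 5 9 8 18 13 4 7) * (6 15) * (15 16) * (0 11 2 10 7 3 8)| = 60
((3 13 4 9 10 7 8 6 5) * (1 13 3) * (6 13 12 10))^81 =(1 12 10 7 8 13 4 9 6 5)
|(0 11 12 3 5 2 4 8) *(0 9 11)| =8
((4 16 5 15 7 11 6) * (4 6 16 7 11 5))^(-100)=((4 7 5 15 11 16))^(-100)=(4 5 11)(7 15 16)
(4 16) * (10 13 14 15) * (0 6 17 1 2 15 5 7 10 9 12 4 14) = (0 6 17 1 2 15 9 12 4 16 14 5 7 10 13) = [6, 2, 15, 3, 16, 7, 17, 10, 8, 12, 13, 11, 4, 0, 5, 9, 14, 1]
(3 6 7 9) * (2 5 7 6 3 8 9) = (2 5 7)(8 9) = [0, 1, 5, 3, 4, 7, 6, 2, 9, 8]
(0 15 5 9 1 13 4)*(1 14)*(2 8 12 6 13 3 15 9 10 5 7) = [9, 3, 8, 15, 0, 10, 13, 2, 12, 14, 5, 11, 6, 4, 1, 7] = (0 9 14 1 3 15 7 2 8 12 6 13 4)(5 10)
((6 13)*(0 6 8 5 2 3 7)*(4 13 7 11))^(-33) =((0 6 7)(2 3 11 4 13 8 5))^(-33) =(2 11 13 5 3 4 8)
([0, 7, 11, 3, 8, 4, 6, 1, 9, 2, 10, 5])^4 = (2 8 5)(4 11 9)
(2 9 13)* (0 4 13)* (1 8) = (0 4 13 2 9)(1 8) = [4, 8, 9, 3, 13, 5, 6, 7, 1, 0, 10, 11, 12, 2]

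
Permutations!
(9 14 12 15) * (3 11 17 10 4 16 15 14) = (3 11 17 10 4 16 15 9)(12 14) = [0, 1, 2, 11, 16, 5, 6, 7, 8, 3, 4, 17, 14, 13, 12, 9, 15, 10]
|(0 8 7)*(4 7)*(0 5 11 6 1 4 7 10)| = 9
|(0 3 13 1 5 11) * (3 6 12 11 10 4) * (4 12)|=10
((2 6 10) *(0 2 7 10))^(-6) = (10)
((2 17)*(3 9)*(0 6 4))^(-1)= ((0 6 4)(2 17)(3 9))^(-1)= (0 4 6)(2 17)(3 9)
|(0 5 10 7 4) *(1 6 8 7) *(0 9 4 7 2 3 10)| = 6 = |(0 5)(1 6 8 2 3 10)(4 9)|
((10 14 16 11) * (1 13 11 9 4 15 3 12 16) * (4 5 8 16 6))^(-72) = (16)(1 10 13 14 11)(3 4 12 15 6)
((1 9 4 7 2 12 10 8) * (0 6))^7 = ((0 6)(1 9 4 7 2 12 10 8))^7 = (0 6)(1 8 10 12 2 7 4 9)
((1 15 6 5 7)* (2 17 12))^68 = (1 5 15 7 6)(2 12 17)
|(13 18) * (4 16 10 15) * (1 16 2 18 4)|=4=|(1 16 10 15)(2 18 13 4)|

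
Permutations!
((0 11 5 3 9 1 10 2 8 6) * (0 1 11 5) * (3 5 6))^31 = (0 2 11 10 9 1 3 6 8)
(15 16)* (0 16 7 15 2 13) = (0 16 2 13)(7 15) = [16, 1, 13, 3, 4, 5, 6, 15, 8, 9, 10, 11, 12, 0, 14, 7, 2]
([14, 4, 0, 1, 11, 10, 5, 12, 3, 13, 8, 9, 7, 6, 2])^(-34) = [2, 5, 14, 6, 10, 11, 4, 7, 13, 3, 9, 8, 12, 1, 0]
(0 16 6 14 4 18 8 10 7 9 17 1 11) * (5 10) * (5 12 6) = (0 16 5 10 7 9 17 1 11)(4 18 8 12 6 14) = [16, 11, 2, 3, 18, 10, 14, 9, 12, 17, 7, 0, 6, 13, 4, 15, 5, 1, 8]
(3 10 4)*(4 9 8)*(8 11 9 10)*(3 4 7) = (3 8 7)(9 11) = [0, 1, 2, 8, 4, 5, 6, 3, 7, 11, 10, 9]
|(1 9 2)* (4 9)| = 4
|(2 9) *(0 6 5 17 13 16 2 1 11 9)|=21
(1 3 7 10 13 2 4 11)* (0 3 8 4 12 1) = [3, 8, 12, 7, 11, 5, 6, 10, 4, 9, 13, 0, 1, 2] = (0 3 7 10 13 2 12 1 8 4 11)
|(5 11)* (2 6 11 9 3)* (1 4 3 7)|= |(1 4 3 2 6 11 5 9 7)|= 9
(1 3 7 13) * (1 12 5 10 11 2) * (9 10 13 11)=(1 3 7 11 2)(5 13 12)(9 10)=[0, 3, 1, 7, 4, 13, 6, 11, 8, 10, 9, 2, 5, 12]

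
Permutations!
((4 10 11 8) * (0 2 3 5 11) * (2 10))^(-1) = (0 10)(2 4 8 11 5 3)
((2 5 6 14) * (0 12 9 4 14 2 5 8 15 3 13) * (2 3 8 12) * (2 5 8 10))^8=((0 5 6 3 13)(2 12 9 4 14 8 15 10))^8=(15)(0 3 5 13 6)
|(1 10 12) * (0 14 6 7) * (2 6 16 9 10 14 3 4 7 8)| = 12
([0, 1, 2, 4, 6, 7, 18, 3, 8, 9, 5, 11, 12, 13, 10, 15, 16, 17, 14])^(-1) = [0, 1, 2, 7, 3, 10, 4, 5, 8, 9, 14, 11, 12, 13, 18, 15, 16, 17, 6]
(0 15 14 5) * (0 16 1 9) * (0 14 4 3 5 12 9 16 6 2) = (0 15 4 3 5 6 2)(1 16)(9 14 12) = [15, 16, 0, 5, 3, 6, 2, 7, 8, 14, 10, 11, 9, 13, 12, 4, 1]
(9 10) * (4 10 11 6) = [0, 1, 2, 3, 10, 5, 4, 7, 8, 11, 9, 6] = (4 10 9 11 6)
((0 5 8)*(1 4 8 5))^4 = (8)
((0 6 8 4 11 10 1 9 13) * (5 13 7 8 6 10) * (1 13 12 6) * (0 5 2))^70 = (0 6 4 13 9 2 12 8 10 1 11 5 7)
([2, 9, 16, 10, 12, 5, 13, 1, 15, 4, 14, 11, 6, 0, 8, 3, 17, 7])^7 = (0 4 17 13 9 16 6 1 2 12 7)(3 14 15 10 8)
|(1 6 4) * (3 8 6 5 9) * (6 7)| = 8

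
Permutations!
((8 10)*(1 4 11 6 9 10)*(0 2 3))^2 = (0 3 2)(1 11 9 8 4 6 10)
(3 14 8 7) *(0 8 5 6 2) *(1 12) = [8, 12, 0, 14, 4, 6, 2, 3, 7, 9, 10, 11, 1, 13, 5] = (0 8 7 3 14 5 6 2)(1 12)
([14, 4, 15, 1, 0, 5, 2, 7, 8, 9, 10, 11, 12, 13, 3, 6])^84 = (15)(0 4 1 3 14)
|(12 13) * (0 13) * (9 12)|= 4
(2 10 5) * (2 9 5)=(2 10)(5 9)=[0, 1, 10, 3, 4, 9, 6, 7, 8, 5, 2]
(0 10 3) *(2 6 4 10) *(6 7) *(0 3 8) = (0 2 7 6 4 10 8) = [2, 1, 7, 3, 10, 5, 4, 6, 0, 9, 8]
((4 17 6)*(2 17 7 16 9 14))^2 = ((2 17 6 4 7 16 9 14))^2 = (2 6 7 9)(4 16 14 17)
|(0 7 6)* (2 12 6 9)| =|(0 7 9 2 12 6)| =6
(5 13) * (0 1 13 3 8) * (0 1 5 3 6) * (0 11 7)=(0 5 6 11 7)(1 13 3 8)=[5, 13, 2, 8, 4, 6, 11, 0, 1, 9, 10, 7, 12, 3]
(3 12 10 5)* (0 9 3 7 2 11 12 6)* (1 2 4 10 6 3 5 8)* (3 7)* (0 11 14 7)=(0 9 5 3)(1 2 14 7 4 10 8)(6 11 12)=[9, 2, 14, 0, 10, 3, 11, 4, 1, 5, 8, 12, 6, 13, 7]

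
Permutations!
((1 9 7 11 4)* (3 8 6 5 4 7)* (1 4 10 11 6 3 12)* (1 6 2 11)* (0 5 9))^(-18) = (12)(0 10)(1 5)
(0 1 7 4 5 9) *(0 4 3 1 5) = (0 5 9 4)(1 7 3) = [5, 7, 2, 1, 0, 9, 6, 3, 8, 4]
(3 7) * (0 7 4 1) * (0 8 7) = [0, 8, 2, 4, 1, 5, 6, 3, 7] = (1 8 7 3 4)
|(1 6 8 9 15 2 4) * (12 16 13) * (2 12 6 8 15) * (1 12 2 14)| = 28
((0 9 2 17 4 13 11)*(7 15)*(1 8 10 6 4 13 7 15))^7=((0 9 2 17 13 11)(1 8 10 6 4 7))^7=(0 9 2 17 13 11)(1 8 10 6 4 7)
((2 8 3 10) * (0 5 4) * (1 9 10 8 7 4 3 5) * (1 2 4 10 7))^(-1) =(0 4 10 7 9 1 2)(3 5 8)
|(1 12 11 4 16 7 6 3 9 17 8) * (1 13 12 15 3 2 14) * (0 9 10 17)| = |(0 9)(1 15 3 10 17 8 13 12 11 4 16 7 6 2 14)| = 30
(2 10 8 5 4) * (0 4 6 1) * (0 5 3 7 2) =(0 4)(1 5 6)(2 10 8 3 7) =[4, 5, 10, 7, 0, 6, 1, 2, 3, 9, 8]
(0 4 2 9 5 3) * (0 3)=(0 4 2 9 5)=[4, 1, 9, 3, 2, 0, 6, 7, 8, 5]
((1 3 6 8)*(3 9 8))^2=(1 8 9)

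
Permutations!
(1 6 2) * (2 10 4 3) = (1 6 10 4 3 2) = [0, 6, 1, 2, 3, 5, 10, 7, 8, 9, 4]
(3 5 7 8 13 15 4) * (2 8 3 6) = (2 8 13 15 4 6)(3 5 7) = [0, 1, 8, 5, 6, 7, 2, 3, 13, 9, 10, 11, 12, 15, 14, 4]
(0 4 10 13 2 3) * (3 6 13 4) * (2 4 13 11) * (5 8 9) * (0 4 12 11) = (0 3 4 10 13 12 11 2 6)(5 8 9) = [3, 1, 6, 4, 10, 8, 0, 7, 9, 5, 13, 2, 11, 12]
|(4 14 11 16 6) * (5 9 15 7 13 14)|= |(4 5 9 15 7 13 14 11 16 6)|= 10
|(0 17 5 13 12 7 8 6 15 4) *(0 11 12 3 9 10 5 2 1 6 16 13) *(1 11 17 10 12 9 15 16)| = |(0 10 5)(1 6 16 13 3 15 4 17 2 11 9 12 7 8)| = 42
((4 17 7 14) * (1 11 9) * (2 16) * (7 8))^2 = (1 9 11)(4 8 14 17 7)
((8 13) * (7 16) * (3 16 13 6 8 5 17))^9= (3 13)(5 16)(6 8)(7 17)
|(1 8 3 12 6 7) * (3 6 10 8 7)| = |(1 7)(3 12 10 8 6)| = 10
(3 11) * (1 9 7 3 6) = (1 9 7 3 11 6) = [0, 9, 2, 11, 4, 5, 1, 3, 8, 7, 10, 6]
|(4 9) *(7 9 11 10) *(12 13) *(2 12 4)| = |(2 12 13 4 11 10 7 9)| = 8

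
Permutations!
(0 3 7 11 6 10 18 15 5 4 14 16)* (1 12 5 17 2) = (0 3 7 11 6 10 18 15 17 2 1 12 5 4 14 16) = [3, 12, 1, 7, 14, 4, 10, 11, 8, 9, 18, 6, 5, 13, 16, 17, 0, 2, 15]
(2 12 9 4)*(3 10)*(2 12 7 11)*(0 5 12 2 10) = [5, 1, 7, 0, 2, 12, 6, 11, 8, 4, 3, 10, 9] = (0 5 12 9 4 2 7 11 10 3)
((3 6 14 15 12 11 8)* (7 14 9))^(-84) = (3 12 7)(6 11 14)(8 15 9)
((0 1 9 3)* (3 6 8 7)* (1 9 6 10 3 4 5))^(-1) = (0 3 10 9)(1 5 4 7 8 6)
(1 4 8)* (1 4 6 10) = [0, 6, 2, 3, 8, 5, 10, 7, 4, 9, 1] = (1 6 10)(4 8)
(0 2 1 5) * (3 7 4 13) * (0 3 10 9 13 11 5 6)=(0 2 1 6)(3 7 4 11 5)(9 13 10)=[2, 6, 1, 7, 11, 3, 0, 4, 8, 13, 9, 5, 12, 10]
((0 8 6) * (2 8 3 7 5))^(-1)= (0 6 8 2 5 7 3)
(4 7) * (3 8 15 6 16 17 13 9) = (3 8 15 6 16 17 13 9)(4 7) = [0, 1, 2, 8, 7, 5, 16, 4, 15, 3, 10, 11, 12, 9, 14, 6, 17, 13]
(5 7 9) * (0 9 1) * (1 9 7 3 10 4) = [7, 0, 2, 10, 1, 3, 6, 9, 8, 5, 4] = (0 7 9 5 3 10 4 1)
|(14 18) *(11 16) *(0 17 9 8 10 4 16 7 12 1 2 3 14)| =15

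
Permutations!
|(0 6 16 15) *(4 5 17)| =|(0 6 16 15)(4 5 17)| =12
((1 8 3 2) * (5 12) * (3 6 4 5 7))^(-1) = (1 2 3 7 12 5 4 6 8)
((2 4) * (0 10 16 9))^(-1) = (0 9 16 10)(2 4)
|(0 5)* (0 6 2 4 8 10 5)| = 6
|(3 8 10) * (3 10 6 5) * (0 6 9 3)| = 3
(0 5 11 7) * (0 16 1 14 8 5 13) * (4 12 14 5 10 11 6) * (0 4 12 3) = (0 13 4 3)(1 5 6 12 14 8 10 11 7 16) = [13, 5, 2, 0, 3, 6, 12, 16, 10, 9, 11, 7, 14, 4, 8, 15, 1]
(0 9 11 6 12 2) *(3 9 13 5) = (0 13 5 3 9 11 6 12 2) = [13, 1, 0, 9, 4, 3, 12, 7, 8, 11, 10, 6, 2, 5]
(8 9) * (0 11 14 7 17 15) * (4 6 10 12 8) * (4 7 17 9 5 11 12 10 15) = (0 12 8 5 11 14 17 4 6 15)(7 9) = [12, 1, 2, 3, 6, 11, 15, 9, 5, 7, 10, 14, 8, 13, 17, 0, 16, 4]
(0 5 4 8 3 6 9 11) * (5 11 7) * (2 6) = [11, 1, 6, 2, 8, 4, 9, 5, 3, 7, 10, 0] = (0 11)(2 6 9 7 5 4 8 3)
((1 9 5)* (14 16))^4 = (16)(1 9 5)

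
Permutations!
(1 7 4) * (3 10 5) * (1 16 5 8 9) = (1 7 4 16 5 3 10 8 9) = [0, 7, 2, 10, 16, 3, 6, 4, 9, 1, 8, 11, 12, 13, 14, 15, 5]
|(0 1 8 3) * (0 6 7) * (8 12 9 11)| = |(0 1 12 9 11 8 3 6 7)| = 9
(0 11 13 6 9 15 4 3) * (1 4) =(0 11 13 6 9 15 1 4 3) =[11, 4, 2, 0, 3, 5, 9, 7, 8, 15, 10, 13, 12, 6, 14, 1]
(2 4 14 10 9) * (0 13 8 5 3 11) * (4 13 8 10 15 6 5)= [8, 1, 13, 11, 14, 3, 5, 7, 4, 2, 9, 0, 12, 10, 15, 6]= (0 8 4 14 15 6 5 3 11)(2 13 10 9)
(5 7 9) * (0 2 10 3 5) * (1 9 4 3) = (0 2 10 1 9)(3 5 7 4) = [2, 9, 10, 5, 3, 7, 6, 4, 8, 0, 1]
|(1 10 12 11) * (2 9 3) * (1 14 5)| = 6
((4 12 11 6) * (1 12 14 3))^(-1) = ((1 12 11 6 4 14 3))^(-1) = (1 3 14 4 6 11 12)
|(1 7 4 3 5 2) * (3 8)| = |(1 7 4 8 3 5 2)| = 7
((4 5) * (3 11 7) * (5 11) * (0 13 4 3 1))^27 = ((0 13 4 11 7 1)(3 5))^27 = (0 11)(1 4)(3 5)(7 13)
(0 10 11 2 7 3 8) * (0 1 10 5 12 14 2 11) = (0 5 12 14 2 7 3 8 1 10) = [5, 10, 7, 8, 4, 12, 6, 3, 1, 9, 0, 11, 14, 13, 2]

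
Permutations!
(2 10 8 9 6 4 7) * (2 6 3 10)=(3 10 8 9)(4 7 6)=[0, 1, 2, 10, 7, 5, 4, 6, 9, 3, 8]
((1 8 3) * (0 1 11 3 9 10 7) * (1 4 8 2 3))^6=(1 3)(2 11)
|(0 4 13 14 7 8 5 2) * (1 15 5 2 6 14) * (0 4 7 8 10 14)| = |(0 7 10 14 8 2 4 13 1 15 5 6)| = 12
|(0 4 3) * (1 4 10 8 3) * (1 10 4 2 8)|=7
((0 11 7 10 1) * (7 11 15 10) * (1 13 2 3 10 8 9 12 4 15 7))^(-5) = ((0 7 1)(2 3 10 13)(4 15 8 9 12))^(-5) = (15)(0 7 1)(2 13 10 3)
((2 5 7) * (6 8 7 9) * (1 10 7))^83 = (1 2 6 10 5 8 7 9)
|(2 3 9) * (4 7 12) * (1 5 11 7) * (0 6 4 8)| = |(0 6 4 1 5 11 7 12 8)(2 3 9)| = 9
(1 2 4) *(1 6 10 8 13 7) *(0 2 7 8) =(0 2 4 6 10)(1 7)(8 13) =[2, 7, 4, 3, 6, 5, 10, 1, 13, 9, 0, 11, 12, 8]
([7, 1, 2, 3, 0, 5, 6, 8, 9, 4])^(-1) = [4, 1, 2, 3, 9, 5, 6, 0, 7, 8]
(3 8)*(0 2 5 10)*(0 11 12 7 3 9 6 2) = (2 5 10 11 12 7 3 8 9 6) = [0, 1, 5, 8, 4, 10, 2, 3, 9, 6, 11, 12, 7]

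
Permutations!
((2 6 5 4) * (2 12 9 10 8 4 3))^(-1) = (2 3 5 6)(4 8 10 9 12)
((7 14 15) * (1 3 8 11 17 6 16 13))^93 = (1 6 8 13 17 3 16 11)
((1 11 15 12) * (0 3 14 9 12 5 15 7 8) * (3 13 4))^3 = (0 3 12 7 13 14 1 8 4 9 11)(5 15)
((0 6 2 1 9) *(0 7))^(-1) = (0 7 9 1 2 6)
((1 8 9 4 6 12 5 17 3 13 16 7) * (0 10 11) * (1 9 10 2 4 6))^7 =((0 2 4 1 8 10 11)(3 13 16 7 9 6 12 5 17))^7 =(3 5 6 7 13 17 12 9 16)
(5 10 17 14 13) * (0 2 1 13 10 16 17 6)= (0 2 1 13 5 16 17 14 10 6)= [2, 13, 1, 3, 4, 16, 0, 7, 8, 9, 6, 11, 12, 5, 10, 15, 17, 14]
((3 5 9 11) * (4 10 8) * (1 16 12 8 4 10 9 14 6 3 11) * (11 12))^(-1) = (1 9 4 10 8 12 11 16)(3 6 14 5)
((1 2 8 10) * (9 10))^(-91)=(1 10 9 8 2)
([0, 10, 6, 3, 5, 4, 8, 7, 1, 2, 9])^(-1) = (1 8 6 2 9 10)(4 5)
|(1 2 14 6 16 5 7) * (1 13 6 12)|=20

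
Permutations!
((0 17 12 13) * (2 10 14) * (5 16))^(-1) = ((0 17 12 13)(2 10 14)(5 16))^(-1) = (0 13 12 17)(2 14 10)(5 16)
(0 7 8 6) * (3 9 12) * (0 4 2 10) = (0 7 8 6 4 2 10)(3 9 12) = [7, 1, 10, 9, 2, 5, 4, 8, 6, 12, 0, 11, 3]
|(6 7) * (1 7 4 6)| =2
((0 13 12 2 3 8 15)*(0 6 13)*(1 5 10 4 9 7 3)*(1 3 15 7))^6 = ((1 5 10 4 9)(2 3 8 7 15 6 13 12))^6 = (1 5 10 4 9)(2 13 15 8)(3 12 6 7)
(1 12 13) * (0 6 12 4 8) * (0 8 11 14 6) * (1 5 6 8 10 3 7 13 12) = [0, 4, 2, 7, 11, 6, 1, 13, 10, 9, 3, 14, 12, 5, 8] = (1 4 11 14 8 10 3 7 13 5 6)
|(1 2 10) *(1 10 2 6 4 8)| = 4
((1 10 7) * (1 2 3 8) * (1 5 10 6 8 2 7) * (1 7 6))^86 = ((2 3)(5 10 7 6 8))^86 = (5 10 7 6 8)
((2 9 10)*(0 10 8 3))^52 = (0 8 2)(3 9 10)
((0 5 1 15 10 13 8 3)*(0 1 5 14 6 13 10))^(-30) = ((0 14 6 13 8 3 1 15))^(-30) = (0 6 8 1)(3 15 14 13)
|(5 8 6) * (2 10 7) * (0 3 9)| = |(0 3 9)(2 10 7)(5 8 6)| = 3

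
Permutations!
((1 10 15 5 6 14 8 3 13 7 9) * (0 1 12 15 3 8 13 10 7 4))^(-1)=((0 1 7 9 12 15 5 6 14 13 4)(3 10))^(-1)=(0 4 13 14 6 5 15 12 9 7 1)(3 10)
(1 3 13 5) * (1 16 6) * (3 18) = (1 18 3 13 5 16 6) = [0, 18, 2, 13, 4, 16, 1, 7, 8, 9, 10, 11, 12, 5, 14, 15, 6, 17, 3]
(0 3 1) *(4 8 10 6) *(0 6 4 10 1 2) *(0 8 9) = [3, 6, 8, 2, 9, 5, 10, 7, 1, 0, 4] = (0 3 2 8 1 6 10 4 9)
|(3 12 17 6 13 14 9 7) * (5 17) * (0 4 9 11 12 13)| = 12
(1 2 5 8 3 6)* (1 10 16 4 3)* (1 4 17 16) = (1 2 5 8 4 3 6 10)(16 17) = [0, 2, 5, 6, 3, 8, 10, 7, 4, 9, 1, 11, 12, 13, 14, 15, 17, 16]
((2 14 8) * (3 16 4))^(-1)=((2 14 8)(3 16 4))^(-1)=(2 8 14)(3 4 16)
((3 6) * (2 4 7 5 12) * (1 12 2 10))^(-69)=((1 12 10)(2 4 7 5)(3 6))^(-69)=(12)(2 5 7 4)(3 6)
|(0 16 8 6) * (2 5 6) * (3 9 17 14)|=|(0 16 8 2 5 6)(3 9 17 14)|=12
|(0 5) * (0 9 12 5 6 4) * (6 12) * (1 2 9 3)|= |(0 12 5 3 1 2 9 6 4)|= 9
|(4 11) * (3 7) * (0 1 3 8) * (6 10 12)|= 30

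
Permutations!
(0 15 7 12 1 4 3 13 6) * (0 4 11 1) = (0 15 7 12)(1 11)(3 13 6 4) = [15, 11, 2, 13, 3, 5, 4, 12, 8, 9, 10, 1, 0, 6, 14, 7]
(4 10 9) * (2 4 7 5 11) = [0, 1, 4, 3, 10, 11, 6, 5, 8, 7, 9, 2] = (2 4 10 9 7 5 11)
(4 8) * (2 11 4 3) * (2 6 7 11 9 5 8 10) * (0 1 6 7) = (0 1 6)(2 9 5 8 3 7 11 4 10) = [1, 6, 9, 7, 10, 8, 0, 11, 3, 5, 2, 4]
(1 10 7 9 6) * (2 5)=(1 10 7 9 6)(2 5)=[0, 10, 5, 3, 4, 2, 1, 9, 8, 6, 7]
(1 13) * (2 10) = (1 13)(2 10) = [0, 13, 10, 3, 4, 5, 6, 7, 8, 9, 2, 11, 12, 1]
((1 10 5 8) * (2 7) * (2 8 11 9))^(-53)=((1 10 5 11 9 2 7 8))^(-53)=(1 11 7 10 9 8 5 2)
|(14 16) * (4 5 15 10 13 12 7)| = 14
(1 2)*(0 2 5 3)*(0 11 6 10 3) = (0 2 1 5)(3 11 6 10) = [2, 5, 1, 11, 4, 0, 10, 7, 8, 9, 3, 6]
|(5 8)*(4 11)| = 2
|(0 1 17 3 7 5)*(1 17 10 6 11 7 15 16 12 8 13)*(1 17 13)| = |(0 13 17 3 15 16 12 8 1 10 6 11 7 5)| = 14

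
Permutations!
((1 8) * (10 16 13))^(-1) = ((1 8)(10 16 13))^(-1) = (1 8)(10 13 16)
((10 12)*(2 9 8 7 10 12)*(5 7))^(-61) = ((12)(2 9 8 5 7 10))^(-61) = (12)(2 10 7 5 8 9)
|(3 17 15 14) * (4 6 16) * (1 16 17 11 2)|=10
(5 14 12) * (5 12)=(5 14)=[0, 1, 2, 3, 4, 14, 6, 7, 8, 9, 10, 11, 12, 13, 5]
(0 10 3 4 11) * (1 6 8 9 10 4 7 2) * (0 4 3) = (0 3 7 2 1 6 8 9 10)(4 11) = [3, 6, 1, 7, 11, 5, 8, 2, 9, 10, 0, 4]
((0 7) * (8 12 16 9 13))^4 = ((0 7)(8 12 16 9 13))^4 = (8 13 9 16 12)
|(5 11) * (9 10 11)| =|(5 9 10 11)| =4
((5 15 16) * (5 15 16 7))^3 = (5 7 15 16)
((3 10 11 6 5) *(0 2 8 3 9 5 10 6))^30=(0 8 6 11 2 3 10)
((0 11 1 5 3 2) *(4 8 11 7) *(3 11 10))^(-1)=(0 2 3 10 8 4 7)(1 11 5)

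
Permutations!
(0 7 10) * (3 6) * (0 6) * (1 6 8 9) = (0 7 10 8 9 1 6 3) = [7, 6, 2, 0, 4, 5, 3, 10, 9, 1, 8]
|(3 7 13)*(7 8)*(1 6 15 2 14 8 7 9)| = |(1 6 15 2 14 8 9)(3 7 13)| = 21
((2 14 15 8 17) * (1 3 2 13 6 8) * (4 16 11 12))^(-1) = (1 15 14 2 3)(4 12 11 16)(6 13 17 8)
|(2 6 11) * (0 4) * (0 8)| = |(0 4 8)(2 6 11)| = 3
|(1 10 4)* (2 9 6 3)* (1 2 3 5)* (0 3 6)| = |(0 3 6 5 1 10 4 2 9)| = 9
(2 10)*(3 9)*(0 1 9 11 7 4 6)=(0 1 9 3 11 7 4 6)(2 10)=[1, 9, 10, 11, 6, 5, 0, 4, 8, 3, 2, 7]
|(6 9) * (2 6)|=3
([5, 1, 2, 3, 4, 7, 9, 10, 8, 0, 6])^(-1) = (0 9 6 10 7 5)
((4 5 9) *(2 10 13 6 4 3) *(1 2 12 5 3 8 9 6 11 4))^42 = (1 10 11 3 5)(2 13 4 12 6)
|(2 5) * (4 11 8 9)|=|(2 5)(4 11 8 9)|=4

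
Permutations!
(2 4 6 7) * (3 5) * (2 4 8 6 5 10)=(2 8 6 7 4 5 3 10)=[0, 1, 8, 10, 5, 3, 7, 4, 6, 9, 2]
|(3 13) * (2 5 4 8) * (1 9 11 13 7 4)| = 10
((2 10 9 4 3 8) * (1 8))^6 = (1 3 4 9 10 2 8)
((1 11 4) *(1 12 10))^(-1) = ((1 11 4 12 10))^(-1) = (1 10 12 4 11)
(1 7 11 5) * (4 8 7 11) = (1 11 5)(4 8 7) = [0, 11, 2, 3, 8, 1, 6, 4, 7, 9, 10, 5]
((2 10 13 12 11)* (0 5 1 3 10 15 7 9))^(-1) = ((0 5 1 3 10 13 12 11 2 15 7 9))^(-1) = (0 9 7 15 2 11 12 13 10 3 1 5)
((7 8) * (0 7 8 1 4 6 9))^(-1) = ((0 7 1 4 6 9))^(-1) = (0 9 6 4 1 7)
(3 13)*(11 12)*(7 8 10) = (3 13)(7 8 10)(11 12) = [0, 1, 2, 13, 4, 5, 6, 8, 10, 9, 7, 12, 11, 3]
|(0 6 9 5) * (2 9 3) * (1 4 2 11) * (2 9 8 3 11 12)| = |(0 6 11 1 4 9 5)(2 8 3 12)| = 28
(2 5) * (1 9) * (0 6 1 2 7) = (0 6 1 9 2 5 7) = [6, 9, 5, 3, 4, 7, 1, 0, 8, 2]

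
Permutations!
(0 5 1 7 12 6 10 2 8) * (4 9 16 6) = [5, 7, 8, 3, 9, 1, 10, 12, 0, 16, 2, 11, 4, 13, 14, 15, 6] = (0 5 1 7 12 4 9 16 6 10 2 8)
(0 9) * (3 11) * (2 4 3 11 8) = (11)(0 9)(2 4 3 8) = [9, 1, 4, 8, 3, 5, 6, 7, 2, 0, 10, 11]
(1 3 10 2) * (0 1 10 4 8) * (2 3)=[1, 2, 10, 4, 8, 5, 6, 7, 0, 9, 3]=(0 1 2 10 3 4 8)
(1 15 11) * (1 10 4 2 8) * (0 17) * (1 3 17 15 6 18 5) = [15, 6, 8, 17, 2, 1, 18, 7, 3, 9, 4, 10, 12, 13, 14, 11, 16, 0, 5] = (0 15 11 10 4 2 8 3 17)(1 6 18 5)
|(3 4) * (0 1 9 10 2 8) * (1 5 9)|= 6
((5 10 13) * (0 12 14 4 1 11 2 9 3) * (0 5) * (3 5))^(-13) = ((0 12 14 4 1 11 2 9 5 10 13))^(-13) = (0 10 9 11 4 12 13 5 2 1 14)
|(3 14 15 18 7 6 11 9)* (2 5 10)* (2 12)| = 8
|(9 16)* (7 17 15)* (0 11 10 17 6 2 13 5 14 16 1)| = |(0 11 10 17 15 7 6 2 13 5 14 16 9 1)| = 14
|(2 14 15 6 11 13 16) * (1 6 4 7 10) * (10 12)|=|(1 6 11 13 16 2 14 15 4 7 12 10)|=12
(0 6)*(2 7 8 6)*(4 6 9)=(0 2 7 8 9 4 6)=[2, 1, 7, 3, 6, 5, 0, 8, 9, 4]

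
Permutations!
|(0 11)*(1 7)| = |(0 11)(1 7)| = 2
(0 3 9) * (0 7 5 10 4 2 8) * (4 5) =[3, 1, 8, 9, 2, 10, 6, 4, 0, 7, 5] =(0 3 9 7 4 2 8)(5 10)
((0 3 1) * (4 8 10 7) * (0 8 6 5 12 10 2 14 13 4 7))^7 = ((0 3 1 8 2 14 13 4 6 5 12 10))^7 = (0 4 1 5 2 10 13 3 6 8 12 14)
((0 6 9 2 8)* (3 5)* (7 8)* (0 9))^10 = (2 8)(7 9)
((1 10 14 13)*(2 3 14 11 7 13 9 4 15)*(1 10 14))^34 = (1 3 2 15 4 9 14)(7 10)(11 13) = ((1 14 9 4 15 2 3)(7 13 10 11))^34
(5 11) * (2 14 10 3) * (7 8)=[0, 1, 14, 2, 4, 11, 6, 8, 7, 9, 3, 5, 12, 13, 10]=(2 14 10 3)(5 11)(7 8)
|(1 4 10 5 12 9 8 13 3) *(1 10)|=|(1 4)(3 10 5 12 9 8 13)|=14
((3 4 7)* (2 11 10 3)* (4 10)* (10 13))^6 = (13)(2 4)(7 11)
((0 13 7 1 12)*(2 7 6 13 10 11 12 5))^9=(0 10 11 12)(1 5 2 7)(6 13)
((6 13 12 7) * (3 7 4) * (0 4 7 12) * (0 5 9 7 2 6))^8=((0 4 3 12 2 6 13 5 9 7))^8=(0 9 13 2 3)(4 7 5 6 12)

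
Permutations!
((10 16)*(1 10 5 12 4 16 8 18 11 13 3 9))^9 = (1 10 8 18 11 13 3 9)(4 16 5 12)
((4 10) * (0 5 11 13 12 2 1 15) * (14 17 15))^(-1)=(0 15 17 14 1 2 12 13 11 5)(4 10)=((0 5 11 13 12 2 1 14 17 15)(4 10))^(-1)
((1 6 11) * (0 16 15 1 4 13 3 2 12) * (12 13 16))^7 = ((0 12)(1 6 11 4 16 15)(2 13 3))^7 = (0 12)(1 6 11 4 16 15)(2 13 3)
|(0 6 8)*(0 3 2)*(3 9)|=6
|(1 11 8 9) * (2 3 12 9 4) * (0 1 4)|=|(0 1 11 8)(2 3 12 9 4)|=20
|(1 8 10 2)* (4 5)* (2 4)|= 6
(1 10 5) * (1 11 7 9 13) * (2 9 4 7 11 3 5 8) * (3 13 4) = (1 10 8 2 9 4 7 3 5 13) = [0, 10, 9, 5, 7, 13, 6, 3, 2, 4, 8, 11, 12, 1]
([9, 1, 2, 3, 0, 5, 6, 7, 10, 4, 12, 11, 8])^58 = (0 9 4)(8 10 12)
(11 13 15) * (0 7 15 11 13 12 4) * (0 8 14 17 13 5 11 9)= [7, 1, 2, 3, 8, 11, 6, 15, 14, 0, 10, 12, 4, 9, 17, 5, 16, 13]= (0 7 15 5 11 12 4 8 14 17 13 9)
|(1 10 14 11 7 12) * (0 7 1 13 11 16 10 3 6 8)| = |(0 7 12 13 11 1 3 6 8)(10 14 16)| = 9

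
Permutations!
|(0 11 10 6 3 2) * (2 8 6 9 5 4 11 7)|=|(0 7 2)(3 8 6)(4 11 10 9 5)|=15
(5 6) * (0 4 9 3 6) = (0 4 9 3 6 5) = [4, 1, 2, 6, 9, 0, 5, 7, 8, 3]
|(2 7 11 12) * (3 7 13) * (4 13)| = |(2 4 13 3 7 11 12)| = 7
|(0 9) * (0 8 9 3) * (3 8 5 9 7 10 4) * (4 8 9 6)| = |(0 9 5 6 4 3)(7 10 8)| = 6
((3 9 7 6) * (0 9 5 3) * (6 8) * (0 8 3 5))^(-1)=(0 3 7 9)(6 8)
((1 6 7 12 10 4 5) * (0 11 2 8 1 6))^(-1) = ((0 11 2 8 1)(4 5 6 7 12 10))^(-1) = (0 1 8 2 11)(4 10 12 7 6 5)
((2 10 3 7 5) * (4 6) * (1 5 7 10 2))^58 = ((1 5)(3 10)(4 6))^58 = (10)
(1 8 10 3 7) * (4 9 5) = (1 8 10 3 7)(4 9 5) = [0, 8, 2, 7, 9, 4, 6, 1, 10, 5, 3]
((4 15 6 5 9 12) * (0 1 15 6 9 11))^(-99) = ((0 1 15 9 12 4 6 5 11))^(-99) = (15)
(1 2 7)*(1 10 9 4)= (1 2 7 10 9 4)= [0, 2, 7, 3, 1, 5, 6, 10, 8, 4, 9]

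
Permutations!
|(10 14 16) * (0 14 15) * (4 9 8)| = 15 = |(0 14 16 10 15)(4 9 8)|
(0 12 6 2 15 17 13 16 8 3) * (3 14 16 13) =(0 12 6 2 15 17 3)(8 14 16) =[12, 1, 15, 0, 4, 5, 2, 7, 14, 9, 10, 11, 6, 13, 16, 17, 8, 3]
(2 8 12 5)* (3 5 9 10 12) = (2 8 3 5)(9 10 12) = [0, 1, 8, 5, 4, 2, 6, 7, 3, 10, 12, 11, 9]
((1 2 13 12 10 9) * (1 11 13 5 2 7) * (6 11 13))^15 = (1 7)(2 5)(6 11)(9 10 12 13)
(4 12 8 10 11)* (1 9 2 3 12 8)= (1 9 2 3 12)(4 8 10 11)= [0, 9, 3, 12, 8, 5, 6, 7, 10, 2, 11, 4, 1]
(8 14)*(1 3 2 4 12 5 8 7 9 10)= (1 3 2 4 12 5 8 14 7 9 10)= [0, 3, 4, 2, 12, 8, 6, 9, 14, 10, 1, 11, 5, 13, 7]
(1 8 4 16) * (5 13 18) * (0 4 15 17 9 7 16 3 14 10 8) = (0 4 3 14 10 8 15 17 9 7 16 1)(5 13 18) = [4, 0, 2, 14, 3, 13, 6, 16, 15, 7, 8, 11, 12, 18, 10, 17, 1, 9, 5]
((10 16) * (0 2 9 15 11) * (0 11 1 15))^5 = (0 9 2)(1 15)(10 16)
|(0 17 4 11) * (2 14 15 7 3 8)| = 12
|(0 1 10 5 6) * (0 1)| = 4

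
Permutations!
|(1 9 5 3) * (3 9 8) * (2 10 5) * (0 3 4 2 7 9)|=|(0 3 1 8 4 2 10 5)(7 9)|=8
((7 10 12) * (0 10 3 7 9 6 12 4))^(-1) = ((0 10 4)(3 7)(6 12 9))^(-1) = (0 4 10)(3 7)(6 9 12)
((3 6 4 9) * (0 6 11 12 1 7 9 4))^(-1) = ((0 6)(1 7 9 3 11 12))^(-1) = (0 6)(1 12 11 3 9 7)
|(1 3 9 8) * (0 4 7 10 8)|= 8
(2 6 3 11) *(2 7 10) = (2 6 3 11 7 10) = [0, 1, 6, 11, 4, 5, 3, 10, 8, 9, 2, 7]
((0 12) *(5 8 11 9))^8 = (12)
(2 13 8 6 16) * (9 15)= (2 13 8 6 16)(9 15)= [0, 1, 13, 3, 4, 5, 16, 7, 6, 15, 10, 11, 12, 8, 14, 9, 2]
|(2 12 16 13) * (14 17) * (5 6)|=4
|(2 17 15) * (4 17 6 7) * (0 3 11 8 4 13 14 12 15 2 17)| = |(0 3 11 8 4)(2 6 7 13 14 12 15 17)| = 40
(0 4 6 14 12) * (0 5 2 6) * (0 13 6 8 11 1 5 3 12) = [4, 5, 8, 12, 13, 2, 14, 7, 11, 9, 10, 1, 3, 6, 0] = (0 4 13 6 14)(1 5 2 8 11)(3 12)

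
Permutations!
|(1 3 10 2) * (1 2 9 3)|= 3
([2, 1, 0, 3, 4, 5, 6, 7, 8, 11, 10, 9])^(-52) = (11)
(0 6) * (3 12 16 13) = [6, 1, 2, 12, 4, 5, 0, 7, 8, 9, 10, 11, 16, 3, 14, 15, 13] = (0 6)(3 12 16 13)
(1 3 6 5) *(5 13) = (1 3 6 13 5) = [0, 3, 2, 6, 4, 1, 13, 7, 8, 9, 10, 11, 12, 5]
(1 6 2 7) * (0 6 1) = (0 6 2 7) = [6, 1, 7, 3, 4, 5, 2, 0]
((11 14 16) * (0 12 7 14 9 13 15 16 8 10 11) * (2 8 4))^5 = ((0 12 7 14 4 2 8 10 11 9 13 15 16))^5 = (0 2 13 7 10 16 4 9 12 8 15 14 11)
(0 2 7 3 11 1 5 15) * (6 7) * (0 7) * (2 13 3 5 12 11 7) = [13, 12, 6, 7, 4, 15, 0, 5, 8, 9, 10, 1, 11, 3, 14, 2] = (0 13 3 7 5 15 2 6)(1 12 11)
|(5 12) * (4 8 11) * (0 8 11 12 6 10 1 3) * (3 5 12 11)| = 20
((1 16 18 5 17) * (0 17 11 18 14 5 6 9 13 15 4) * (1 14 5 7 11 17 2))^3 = ((0 2 1 16 5 17 14 7 11 18 6 9 13 15 4))^3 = (0 16 14 18 13)(1 17 11 9 4)(2 5 7 6 15)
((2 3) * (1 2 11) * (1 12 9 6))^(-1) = ((1 2 3 11 12 9 6))^(-1) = (1 6 9 12 11 3 2)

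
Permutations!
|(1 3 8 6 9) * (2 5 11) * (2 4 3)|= 9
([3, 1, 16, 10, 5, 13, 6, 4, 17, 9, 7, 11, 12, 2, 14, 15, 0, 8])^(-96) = (17)(0 7 13)(2 3 4)(5 16 10)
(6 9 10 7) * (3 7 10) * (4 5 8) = [0, 1, 2, 7, 5, 8, 9, 6, 4, 3, 10] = (10)(3 7 6 9)(4 5 8)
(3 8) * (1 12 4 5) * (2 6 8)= (1 12 4 5)(2 6 8 3)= [0, 12, 6, 2, 5, 1, 8, 7, 3, 9, 10, 11, 4]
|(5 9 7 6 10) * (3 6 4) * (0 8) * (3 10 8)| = |(0 3 6 8)(4 10 5 9 7)| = 20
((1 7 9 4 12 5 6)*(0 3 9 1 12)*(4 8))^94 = (0 4 8 9 3)(5 6 12)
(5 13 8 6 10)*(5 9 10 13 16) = (5 16)(6 13 8)(9 10) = [0, 1, 2, 3, 4, 16, 13, 7, 6, 10, 9, 11, 12, 8, 14, 15, 5]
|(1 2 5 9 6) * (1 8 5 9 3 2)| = |(2 9 6 8 5 3)| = 6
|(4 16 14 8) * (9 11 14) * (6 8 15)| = |(4 16 9 11 14 15 6 8)| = 8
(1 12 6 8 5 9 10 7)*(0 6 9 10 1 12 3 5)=(0 6 8)(1 3 5 10 7 12 9)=[6, 3, 2, 5, 4, 10, 8, 12, 0, 1, 7, 11, 9]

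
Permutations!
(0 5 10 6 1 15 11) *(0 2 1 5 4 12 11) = (0 4 12 11 2 1 15)(5 10 6) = [4, 15, 1, 3, 12, 10, 5, 7, 8, 9, 6, 2, 11, 13, 14, 0]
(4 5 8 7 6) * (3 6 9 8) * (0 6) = (0 6 4 5 3)(7 9 8) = [6, 1, 2, 0, 5, 3, 4, 9, 7, 8]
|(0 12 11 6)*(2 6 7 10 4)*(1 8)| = 8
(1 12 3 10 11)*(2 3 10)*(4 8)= [0, 12, 3, 2, 8, 5, 6, 7, 4, 9, 11, 1, 10]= (1 12 10 11)(2 3)(4 8)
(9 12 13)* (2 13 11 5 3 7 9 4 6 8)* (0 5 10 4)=(0 5 3 7 9 12 11 10 4 6 8 2 13)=[5, 1, 13, 7, 6, 3, 8, 9, 2, 12, 4, 10, 11, 0]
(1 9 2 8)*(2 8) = (1 9 8) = [0, 9, 2, 3, 4, 5, 6, 7, 1, 8]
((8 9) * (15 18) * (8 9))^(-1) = ((15 18))^(-1) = (15 18)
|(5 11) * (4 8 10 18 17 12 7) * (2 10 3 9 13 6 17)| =18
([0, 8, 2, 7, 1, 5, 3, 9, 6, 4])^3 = [0, 3, 2, 4, 6, 5, 9, 1, 7, 8]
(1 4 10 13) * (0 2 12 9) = [2, 4, 12, 3, 10, 5, 6, 7, 8, 0, 13, 11, 9, 1] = (0 2 12 9)(1 4 10 13)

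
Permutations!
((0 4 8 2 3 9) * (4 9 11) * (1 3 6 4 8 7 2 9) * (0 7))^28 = (0 6 7 8 3)(1 4 2 9 11)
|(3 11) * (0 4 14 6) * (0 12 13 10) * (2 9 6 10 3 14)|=11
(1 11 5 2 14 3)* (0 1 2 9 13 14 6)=(0 1 11 5 9 13 14 3 2 6)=[1, 11, 6, 2, 4, 9, 0, 7, 8, 13, 10, 5, 12, 14, 3]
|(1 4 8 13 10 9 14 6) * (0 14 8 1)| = 12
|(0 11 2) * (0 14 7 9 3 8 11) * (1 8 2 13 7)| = |(1 8 11 13 7 9 3 2 14)| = 9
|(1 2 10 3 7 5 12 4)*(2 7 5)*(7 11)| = 9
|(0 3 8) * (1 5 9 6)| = |(0 3 8)(1 5 9 6)| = 12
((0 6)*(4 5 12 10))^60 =(12)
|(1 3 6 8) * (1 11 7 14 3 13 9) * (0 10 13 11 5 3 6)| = 12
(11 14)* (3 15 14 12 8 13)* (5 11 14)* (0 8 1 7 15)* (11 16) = (0 8 13 3)(1 7 15 5 16 11 12) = [8, 7, 2, 0, 4, 16, 6, 15, 13, 9, 10, 12, 1, 3, 14, 5, 11]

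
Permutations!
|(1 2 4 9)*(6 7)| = |(1 2 4 9)(6 7)| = 4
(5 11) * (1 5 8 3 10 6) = (1 5 11 8 3 10 6) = [0, 5, 2, 10, 4, 11, 1, 7, 3, 9, 6, 8]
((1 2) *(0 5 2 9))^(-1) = ((0 5 2 1 9))^(-1) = (0 9 1 2 5)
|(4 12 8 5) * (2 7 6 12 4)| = |(2 7 6 12 8 5)| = 6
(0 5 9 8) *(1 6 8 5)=(0 1 6 8)(5 9)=[1, 6, 2, 3, 4, 9, 8, 7, 0, 5]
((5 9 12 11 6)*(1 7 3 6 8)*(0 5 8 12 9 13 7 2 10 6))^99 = ((0 5 13 7 3)(1 2 10 6 8)(11 12))^99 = (0 3 7 13 5)(1 8 6 10 2)(11 12)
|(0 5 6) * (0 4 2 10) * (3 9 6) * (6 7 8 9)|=21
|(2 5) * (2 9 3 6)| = |(2 5 9 3 6)| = 5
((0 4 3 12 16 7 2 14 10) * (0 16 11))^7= (0 3 11 4 12)(2 10 7 14 16)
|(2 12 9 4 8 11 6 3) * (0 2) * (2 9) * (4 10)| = 8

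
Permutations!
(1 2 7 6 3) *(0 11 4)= (0 11 4)(1 2 7 6 3)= [11, 2, 7, 1, 0, 5, 3, 6, 8, 9, 10, 4]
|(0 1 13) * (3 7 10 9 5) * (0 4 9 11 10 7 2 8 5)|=|(0 1 13 4 9)(2 8 5 3)(10 11)|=20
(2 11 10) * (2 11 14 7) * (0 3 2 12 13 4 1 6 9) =(0 3 2 14 7 12 13 4 1 6 9)(10 11) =[3, 6, 14, 2, 1, 5, 9, 12, 8, 0, 11, 10, 13, 4, 7]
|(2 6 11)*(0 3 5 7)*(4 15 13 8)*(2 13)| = 28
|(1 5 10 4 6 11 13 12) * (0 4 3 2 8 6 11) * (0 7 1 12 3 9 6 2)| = 30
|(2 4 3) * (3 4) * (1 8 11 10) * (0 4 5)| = |(0 4 5)(1 8 11 10)(2 3)| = 12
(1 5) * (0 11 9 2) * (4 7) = (0 11 9 2)(1 5)(4 7) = [11, 5, 0, 3, 7, 1, 6, 4, 8, 2, 10, 9]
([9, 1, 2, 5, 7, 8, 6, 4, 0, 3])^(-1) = [8, 1, 2, 9, 7, 3, 6, 4, 5, 0]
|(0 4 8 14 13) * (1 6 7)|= 15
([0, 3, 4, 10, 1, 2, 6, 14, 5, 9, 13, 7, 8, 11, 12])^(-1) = [0, 4, 5, 1, 2, 8, 6, 11, 12, 9, 3, 13, 14, 10, 7]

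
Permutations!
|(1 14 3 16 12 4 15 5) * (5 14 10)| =6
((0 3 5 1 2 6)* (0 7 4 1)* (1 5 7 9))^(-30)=((0 3 7 4 5)(1 2 6 9))^(-30)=(1 6)(2 9)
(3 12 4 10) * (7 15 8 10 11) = (3 12 4 11 7 15 8 10) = [0, 1, 2, 12, 11, 5, 6, 15, 10, 9, 3, 7, 4, 13, 14, 8]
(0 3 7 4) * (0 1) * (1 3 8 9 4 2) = (0 8 9 4 3 7 2 1) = [8, 0, 1, 7, 3, 5, 6, 2, 9, 4]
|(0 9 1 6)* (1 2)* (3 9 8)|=|(0 8 3 9 2 1 6)|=7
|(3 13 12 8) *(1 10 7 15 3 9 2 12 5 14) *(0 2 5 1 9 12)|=|(0 2)(1 10 7 15 3 13)(5 14 9)(8 12)|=6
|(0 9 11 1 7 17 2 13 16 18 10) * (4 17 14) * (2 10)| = 36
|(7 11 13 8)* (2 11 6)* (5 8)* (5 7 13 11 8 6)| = |(2 8 13 7 5 6)| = 6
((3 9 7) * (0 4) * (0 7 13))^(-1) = (0 13 9 3 7 4)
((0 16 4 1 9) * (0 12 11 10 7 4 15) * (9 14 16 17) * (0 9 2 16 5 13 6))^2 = ((0 17 2 16 15 9 12 11 10 7 4 1 14 5 13 6))^2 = (0 2 15 12 10 4 14 13)(1 5 6 17 16 9 11 7)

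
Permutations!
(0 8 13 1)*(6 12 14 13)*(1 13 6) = (0 8 1)(6 12 14) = [8, 0, 2, 3, 4, 5, 12, 7, 1, 9, 10, 11, 14, 13, 6]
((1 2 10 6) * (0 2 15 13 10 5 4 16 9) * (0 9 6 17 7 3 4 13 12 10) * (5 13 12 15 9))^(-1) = (0 13 2)(1 6 16 4 3 7 17 10 12 5 9)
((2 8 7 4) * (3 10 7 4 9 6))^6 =((2 8 4)(3 10 7 9 6))^6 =(3 10 7 9 6)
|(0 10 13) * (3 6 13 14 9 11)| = 8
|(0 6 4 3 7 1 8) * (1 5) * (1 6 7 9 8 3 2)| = |(0 7 5 6 4 2 1 3 9 8)| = 10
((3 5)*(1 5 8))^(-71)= (1 5 3 8)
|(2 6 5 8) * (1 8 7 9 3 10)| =9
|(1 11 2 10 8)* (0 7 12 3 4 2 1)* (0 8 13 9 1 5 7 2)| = 12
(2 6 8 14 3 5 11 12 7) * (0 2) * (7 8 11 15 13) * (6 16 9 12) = (0 2 16 9 12 8 14 3 5 15 13 7)(6 11) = [2, 1, 16, 5, 4, 15, 11, 0, 14, 12, 10, 6, 8, 7, 3, 13, 9]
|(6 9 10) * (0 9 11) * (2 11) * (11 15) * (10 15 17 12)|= 20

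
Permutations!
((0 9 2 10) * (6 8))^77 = ((0 9 2 10)(6 8))^77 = (0 9 2 10)(6 8)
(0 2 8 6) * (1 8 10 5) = (0 2 10 5 1 8 6) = [2, 8, 10, 3, 4, 1, 0, 7, 6, 9, 5]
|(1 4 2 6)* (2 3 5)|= 6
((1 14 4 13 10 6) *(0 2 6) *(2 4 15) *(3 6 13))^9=(0 10 13 2 15 14 1 6 3 4)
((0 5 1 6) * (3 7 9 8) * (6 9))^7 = ((0 5 1 9 8 3 7 6))^7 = (0 6 7 3 8 9 1 5)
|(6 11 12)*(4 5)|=|(4 5)(6 11 12)|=6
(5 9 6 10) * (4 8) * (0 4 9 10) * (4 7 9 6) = (0 7 9 4 8 6)(5 10) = [7, 1, 2, 3, 8, 10, 0, 9, 6, 4, 5]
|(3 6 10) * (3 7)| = |(3 6 10 7)| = 4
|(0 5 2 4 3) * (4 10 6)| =|(0 5 2 10 6 4 3)| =7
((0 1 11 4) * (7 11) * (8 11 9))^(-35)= (11)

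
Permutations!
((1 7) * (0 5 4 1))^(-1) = (0 7 1 4 5)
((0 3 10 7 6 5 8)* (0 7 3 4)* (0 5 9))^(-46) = ((0 4 5 8 7 6 9)(3 10))^(-46) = (10)(0 8 9 5 6 4 7)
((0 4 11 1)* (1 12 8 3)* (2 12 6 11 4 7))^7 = ((0 7 2 12 8 3 1)(6 11))^7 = (12)(6 11)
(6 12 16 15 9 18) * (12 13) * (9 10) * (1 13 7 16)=(1 13 12)(6 7 16 15 10 9 18)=[0, 13, 2, 3, 4, 5, 7, 16, 8, 18, 9, 11, 1, 12, 14, 10, 15, 17, 6]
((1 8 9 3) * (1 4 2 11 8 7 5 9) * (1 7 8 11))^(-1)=(11)(1 2 4 3 9 5 7 8)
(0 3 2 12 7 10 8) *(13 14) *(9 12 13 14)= (14)(0 3 2 13 9 12 7 10 8)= [3, 1, 13, 2, 4, 5, 6, 10, 0, 12, 8, 11, 7, 9, 14]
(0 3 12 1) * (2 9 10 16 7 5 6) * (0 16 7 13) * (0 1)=(0 3 12)(1 16 13)(2 9 10 7 5 6)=[3, 16, 9, 12, 4, 6, 2, 5, 8, 10, 7, 11, 0, 1, 14, 15, 13]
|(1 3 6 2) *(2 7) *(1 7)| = 6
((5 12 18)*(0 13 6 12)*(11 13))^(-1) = (0 5 18 12 6 13 11)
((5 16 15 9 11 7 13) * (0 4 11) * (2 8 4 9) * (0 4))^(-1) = ((0 9 4 11 7 13 5 16 15 2 8))^(-1) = (0 8 2 15 16 5 13 7 11 4 9)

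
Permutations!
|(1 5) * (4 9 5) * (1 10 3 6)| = 7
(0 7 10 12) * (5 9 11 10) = (0 7 5 9 11 10 12) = [7, 1, 2, 3, 4, 9, 6, 5, 8, 11, 12, 10, 0]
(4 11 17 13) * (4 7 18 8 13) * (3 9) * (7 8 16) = (3 9)(4 11 17)(7 18 16)(8 13) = [0, 1, 2, 9, 11, 5, 6, 18, 13, 3, 10, 17, 12, 8, 14, 15, 7, 4, 16]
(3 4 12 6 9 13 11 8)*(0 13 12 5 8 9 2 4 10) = (0 13 11 9 12 6 2 4 5 8 3 10) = [13, 1, 4, 10, 5, 8, 2, 7, 3, 12, 0, 9, 6, 11]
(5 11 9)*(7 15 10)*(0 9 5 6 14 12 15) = (0 9 6 14 12 15 10 7)(5 11) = [9, 1, 2, 3, 4, 11, 14, 0, 8, 6, 7, 5, 15, 13, 12, 10]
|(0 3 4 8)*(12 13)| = 4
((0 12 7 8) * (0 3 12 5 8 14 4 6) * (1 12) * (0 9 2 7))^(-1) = (0 12 1 3 8 5)(2 9 6 4 14 7)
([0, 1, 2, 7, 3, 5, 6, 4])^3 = [0, 1, 2, 3, 4, 5, 6, 7]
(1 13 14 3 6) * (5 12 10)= (1 13 14 3 6)(5 12 10)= [0, 13, 2, 6, 4, 12, 1, 7, 8, 9, 5, 11, 10, 14, 3]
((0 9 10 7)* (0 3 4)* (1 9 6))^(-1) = (0 4 3 7 10 9 1 6)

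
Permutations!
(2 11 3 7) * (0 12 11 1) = (0 12 11 3 7 2 1) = [12, 0, 1, 7, 4, 5, 6, 2, 8, 9, 10, 3, 11]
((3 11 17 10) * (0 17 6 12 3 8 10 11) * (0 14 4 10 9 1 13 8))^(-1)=((0 17 11 6 12 3 14 4 10)(1 13 8 9))^(-1)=(0 10 4 14 3 12 6 11 17)(1 9 8 13)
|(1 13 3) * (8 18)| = 6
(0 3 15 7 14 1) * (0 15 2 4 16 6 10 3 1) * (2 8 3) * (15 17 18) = (0 1 17 18 15 7 14)(2 4 16 6 10)(3 8) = [1, 17, 4, 8, 16, 5, 10, 14, 3, 9, 2, 11, 12, 13, 0, 7, 6, 18, 15]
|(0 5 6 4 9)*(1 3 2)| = 15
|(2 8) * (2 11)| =3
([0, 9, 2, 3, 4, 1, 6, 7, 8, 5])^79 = [0, 9, 2, 3, 4, 1, 6, 7, 8, 5]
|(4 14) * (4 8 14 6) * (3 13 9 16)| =|(3 13 9 16)(4 6)(8 14)| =4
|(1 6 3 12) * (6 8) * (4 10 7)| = 15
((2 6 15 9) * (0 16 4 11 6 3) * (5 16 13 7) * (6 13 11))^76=(0 5 15)(2 13 4)(3 7 6)(9 11 16)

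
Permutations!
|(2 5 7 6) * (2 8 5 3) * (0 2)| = 12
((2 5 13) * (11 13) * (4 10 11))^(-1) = ((2 5 4 10 11 13))^(-1) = (2 13 11 10 4 5)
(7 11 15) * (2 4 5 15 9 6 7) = [0, 1, 4, 3, 5, 15, 7, 11, 8, 6, 10, 9, 12, 13, 14, 2] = (2 4 5 15)(6 7 11 9)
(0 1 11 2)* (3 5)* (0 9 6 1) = (1 11 2 9 6)(3 5) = [0, 11, 9, 5, 4, 3, 1, 7, 8, 6, 10, 2]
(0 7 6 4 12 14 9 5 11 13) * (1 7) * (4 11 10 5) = (0 1 7 6 11 13)(4 12 14 9)(5 10) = [1, 7, 2, 3, 12, 10, 11, 6, 8, 4, 5, 13, 14, 0, 9]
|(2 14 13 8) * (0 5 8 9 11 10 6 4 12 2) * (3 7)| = |(0 5 8)(2 14 13 9 11 10 6 4 12)(3 7)| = 18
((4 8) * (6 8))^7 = ((4 6 8))^7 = (4 6 8)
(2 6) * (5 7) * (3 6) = (2 3 6)(5 7) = [0, 1, 3, 6, 4, 7, 2, 5]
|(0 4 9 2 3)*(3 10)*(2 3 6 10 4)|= |(0 2 4 9 3)(6 10)|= 10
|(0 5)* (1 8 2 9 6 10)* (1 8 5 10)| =8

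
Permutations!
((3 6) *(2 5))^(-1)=((2 5)(3 6))^(-1)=(2 5)(3 6)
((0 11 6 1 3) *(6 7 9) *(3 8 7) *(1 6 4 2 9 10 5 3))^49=(0 11 1 8 7 10 5 3)(2 9 4)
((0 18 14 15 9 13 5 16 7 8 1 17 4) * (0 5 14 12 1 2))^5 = (0 4 2 17 8 1 7 12 16 18 5)(9 13 14 15)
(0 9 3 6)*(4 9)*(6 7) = (0 4 9 3 7 6) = [4, 1, 2, 7, 9, 5, 0, 6, 8, 3]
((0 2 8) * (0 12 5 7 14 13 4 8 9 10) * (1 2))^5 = (4 14 5 8 13 7 12)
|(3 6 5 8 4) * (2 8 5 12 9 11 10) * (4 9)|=|(2 8 9 11 10)(3 6 12 4)|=20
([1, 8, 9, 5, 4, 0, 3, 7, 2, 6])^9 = (0 1 8 2 9 6 3 5)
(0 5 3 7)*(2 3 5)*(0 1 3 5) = (0 2 5)(1 3 7) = [2, 3, 5, 7, 4, 0, 6, 1]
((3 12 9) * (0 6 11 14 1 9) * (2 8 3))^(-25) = ((0 6 11 14 1 9 2 8 3 12))^(-25) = (0 9)(1 12)(2 6)(3 14)(8 11)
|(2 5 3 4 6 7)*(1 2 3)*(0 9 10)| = |(0 9 10)(1 2 5)(3 4 6 7)| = 12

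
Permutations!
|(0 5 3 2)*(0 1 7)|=6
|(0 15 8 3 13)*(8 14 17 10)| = |(0 15 14 17 10 8 3 13)| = 8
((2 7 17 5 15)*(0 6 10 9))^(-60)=((0 6 10 9)(2 7 17 5 15))^(-60)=(17)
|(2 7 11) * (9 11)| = 4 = |(2 7 9 11)|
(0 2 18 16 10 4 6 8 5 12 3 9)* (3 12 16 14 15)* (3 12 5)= [2, 1, 18, 9, 6, 16, 8, 7, 3, 0, 4, 11, 5, 13, 15, 12, 10, 17, 14]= (0 2 18 14 15 12 5 16 10 4 6 8 3 9)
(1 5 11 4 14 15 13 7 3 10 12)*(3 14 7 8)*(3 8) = (1 5 11 4 7 14 15 13 3 10 12) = [0, 5, 2, 10, 7, 11, 6, 14, 8, 9, 12, 4, 1, 3, 15, 13]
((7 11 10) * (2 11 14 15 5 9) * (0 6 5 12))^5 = (0 11 12 2 15 9 14 5 7 6 10)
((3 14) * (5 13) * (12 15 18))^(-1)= ((3 14)(5 13)(12 15 18))^(-1)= (3 14)(5 13)(12 18 15)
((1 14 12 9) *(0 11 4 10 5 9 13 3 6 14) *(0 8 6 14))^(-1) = (0 6 8 1 9 5 10 4 11)(3 13 12 14)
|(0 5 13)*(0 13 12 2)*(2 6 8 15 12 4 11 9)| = 12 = |(0 5 4 11 9 2)(6 8 15 12)|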